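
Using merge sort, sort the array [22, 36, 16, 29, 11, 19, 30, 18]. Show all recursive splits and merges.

Merge sort trace:

Split: [22, 36, 16, 29, 11, 19, 30, 18] -> [22, 36, 16, 29] and [11, 19, 30, 18]
  Split: [22, 36, 16, 29] -> [22, 36] and [16, 29]
    Split: [22, 36] -> [22] and [36]
    Merge: [22] + [36] -> [22, 36]
    Split: [16, 29] -> [16] and [29]
    Merge: [16] + [29] -> [16, 29]
  Merge: [22, 36] + [16, 29] -> [16, 22, 29, 36]
  Split: [11, 19, 30, 18] -> [11, 19] and [30, 18]
    Split: [11, 19] -> [11] and [19]
    Merge: [11] + [19] -> [11, 19]
    Split: [30, 18] -> [30] and [18]
    Merge: [30] + [18] -> [18, 30]
  Merge: [11, 19] + [18, 30] -> [11, 18, 19, 30]
Merge: [16, 22, 29, 36] + [11, 18, 19, 30] -> [11, 16, 18, 19, 22, 29, 30, 36]

Final sorted array: [11, 16, 18, 19, 22, 29, 30, 36]

The merge sort proceeds by recursively splitting the array and merging sorted halves.
After all merges, the sorted array is [11, 16, 18, 19, 22, 29, 30, 36].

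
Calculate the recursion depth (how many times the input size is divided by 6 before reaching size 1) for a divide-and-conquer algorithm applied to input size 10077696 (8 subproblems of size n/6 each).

For divide and conquer with division factor 6:

Problem sizes at each level:
Level 0: 10077696
Level 1: 1679616
Level 2: 279936
Level 3: 46656
Level 4: 7776
Level 5: 1296
Level 6: 216
Level 7: 36
Level 8: 6
Level 9: 1

The root is level 0 and the size-1 base case is level 9 (the tree spans levels 0 through 9, i.e. 10 levels counting the root), so the depth is the number of divisions: log_6(10077696) = 9

The recursion tree depth is log_6(10077696) = 9. At each level, the problem size is divided by 6, so it takes 9 divisions to reduce to a base case of size 1. The algorithm makes 8 recursive calls at each level.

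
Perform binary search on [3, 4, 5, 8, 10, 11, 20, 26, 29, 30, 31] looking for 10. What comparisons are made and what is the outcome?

Binary search for 10 in [3, 4, 5, 8, 10, 11, 20, 26, 29, 30, 31]:

lo=0, hi=10, mid=5, arr[mid]=11 -> 11 > 10, search left half
lo=0, hi=4, mid=2, arr[mid]=5 -> 5 < 10, search right half
lo=3, hi=4, mid=3, arr[mid]=8 -> 8 < 10, search right half
lo=4, hi=4, mid=4, arr[mid]=10 -> Found target at index 4!

Binary search finds 10 at index 4 after 4 comparisons. The search repeatedly halves the search space by comparing with the middle element.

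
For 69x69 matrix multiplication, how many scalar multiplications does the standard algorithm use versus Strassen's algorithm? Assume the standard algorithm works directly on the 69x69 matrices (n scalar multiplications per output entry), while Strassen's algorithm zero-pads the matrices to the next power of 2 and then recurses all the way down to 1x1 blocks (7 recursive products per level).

Matrix multiplication for 69x69 matrices:

Strassen's algorithm requires power-of-2 dimensions. Pad 69x69 to 128x128 (next power of 2).

Standard algorithm: 69^3 = 328509 multiplications
Strassen's algorithm: 7^(log2(128)) = 7^7 = 823543 multiplications
Difference: 328509 - 823543 = -495034 (Strassen uses MORE here due to padding overhead — for small or just-over-power-of-2 n, padding can outweigh the per-level savings)

Standard: 328509 multiplications (69^3). Strassen: 823543 multiplications (7^7, after padding to 128x128). Strassen reduces 8 recursive multiplications to 7 at each level.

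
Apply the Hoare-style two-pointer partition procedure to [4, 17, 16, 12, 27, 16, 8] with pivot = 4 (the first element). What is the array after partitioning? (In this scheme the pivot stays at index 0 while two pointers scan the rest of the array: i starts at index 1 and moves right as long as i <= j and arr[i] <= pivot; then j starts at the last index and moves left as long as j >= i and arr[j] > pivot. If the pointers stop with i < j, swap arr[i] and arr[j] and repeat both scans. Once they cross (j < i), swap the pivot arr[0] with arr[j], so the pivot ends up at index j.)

Hoare-style two-pointer partition with pivot = 4:

Initial array: [4, 17, 16, 12, 27, 16, 8]

Pointers start at i = 1, j = 6.
i ends at 1, j ends at 0: the pointers have crossed (j < i), so scanning stops.

j = 0, so swapping arr[0] with arr[j] leaves the pivot at position 0: [4, 17, 16, 12, 27, 16, 8]
Pivot position: 0

After partitioning with pivot 4, the array becomes [4, 17, 16, 12, 27, 16, 8]. The pivot is placed at index 0. All elements to the left of the pivot are <= 4, and all elements to the right are > 4.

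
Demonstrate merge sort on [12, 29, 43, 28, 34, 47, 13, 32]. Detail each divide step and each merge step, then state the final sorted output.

Merge sort trace:

Split: [12, 29, 43, 28, 34, 47, 13, 32] -> [12, 29, 43, 28] and [34, 47, 13, 32]
  Split: [12, 29, 43, 28] -> [12, 29] and [43, 28]
    Split: [12, 29] -> [12] and [29]
    Merge: [12] + [29] -> [12, 29]
    Split: [43, 28] -> [43] and [28]
    Merge: [43] + [28] -> [28, 43]
  Merge: [12, 29] + [28, 43] -> [12, 28, 29, 43]
  Split: [34, 47, 13, 32] -> [34, 47] and [13, 32]
    Split: [34, 47] -> [34] and [47]
    Merge: [34] + [47] -> [34, 47]
    Split: [13, 32] -> [13] and [32]
    Merge: [13] + [32] -> [13, 32]
  Merge: [34, 47] + [13, 32] -> [13, 32, 34, 47]
Merge: [12, 28, 29, 43] + [13, 32, 34, 47] -> [12, 13, 28, 29, 32, 34, 43, 47]

Final sorted array: [12, 13, 28, 29, 32, 34, 43, 47]

The merge sort proceeds by recursively splitting the array and merging sorted halves.
After all merges, the sorted array is [12, 13, 28, 29, 32, 34, 43, 47].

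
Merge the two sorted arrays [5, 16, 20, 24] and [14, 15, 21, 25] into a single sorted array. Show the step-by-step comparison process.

Merging process:

Compare 5 vs 14: take 5 from left. Merged: [5]
Compare 16 vs 14: take 14 from right. Merged: [5, 14]
Compare 16 vs 15: take 15 from right. Merged: [5, 14, 15]
Compare 16 vs 21: take 16 from left. Merged: [5, 14, 15, 16]
Compare 20 vs 21: take 20 from left. Merged: [5, 14, 15, 16, 20]
Compare 24 vs 21: take 21 from right. Merged: [5, 14, 15, 16, 20, 21]
Compare 24 vs 25: take 24 from left. Merged: [5, 14, 15, 16, 20, 21, 24]
Append remaining from right: [25]. Merged: [5, 14, 15, 16, 20, 21, 24, 25]

Final merged array: [5, 14, 15, 16, 20, 21, 24, 25]
Total comparisons: 7

The merged array is [5, 14, 15, 16, 20, 21, 24, 25], requiring 7 comparisons. The merge step runs in O(n) time where n is the total number of elements.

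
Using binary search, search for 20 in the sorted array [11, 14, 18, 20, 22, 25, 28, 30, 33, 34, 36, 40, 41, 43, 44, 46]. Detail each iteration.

Binary search for 20 in [11, 14, 18, 20, 22, 25, 28, 30, 33, 34, 36, 40, 41, 43, 44, 46]:

lo=0, hi=15, mid=7, arr[mid]=30 -> 30 > 20, search left half
lo=0, hi=6, mid=3, arr[mid]=20 -> Found target at index 3!

Binary search finds 20 at index 3 after 2 comparisons. The search repeatedly halves the search space by comparing with the middle element.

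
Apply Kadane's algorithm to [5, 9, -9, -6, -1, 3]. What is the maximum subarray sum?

Using Kadane's algorithm on [5, 9, -9, -6, -1, 3]:

Scanning through the array:
Position 1 (value 9): max_ending_here = 14, max_so_far = 14
Position 2 (value -9): max_ending_here = 5, max_so_far = 14
Position 3 (value -6): max_ending_here = -1, max_so_far = 14
Position 4 (value -1): max_ending_here = -1, max_so_far = 14
Position 5 (value 3): max_ending_here = 3, max_so_far = 14

Maximum subarray: [5, 9]
Maximum sum: 14

The maximum subarray is [5, 9] with sum 14. This subarray runs from index 0 to index 1.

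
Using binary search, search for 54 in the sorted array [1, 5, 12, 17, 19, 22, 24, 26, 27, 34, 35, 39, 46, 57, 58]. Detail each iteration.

Binary search for 54 in [1, 5, 12, 17, 19, 22, 24, 26, 27, 34, 35, 39, 46, 57, 58]:

lo=0, hi=14, mid=7, arr[mid]=26 -> 26 < 54, search right half
lo=8, hi=14, mid=11, arr[mid]=39 -> 39 < 54, search right half
lo=12, hi=14, mid=13, arr[mid]=57 -> 57 > 54, search left half
lo=12, hi=12, mid=12, arr[mid]=46 -> 46 < 54, search right half
lo=13 > hi=12, target 54 not found

Binary search determines that 54 is not in the array after 4 comparisons. The search space was exhausted without finding the target.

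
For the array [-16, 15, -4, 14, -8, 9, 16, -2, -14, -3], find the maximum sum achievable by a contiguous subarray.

Using Kadane's algorithm on [-16, 15, -4, 14, -8, 9, 16, -2, -14, -3]:

Scanning through the array:
Position 1 (value 15): max_ending_here = 15, max_so_far = 15
Position 2 (value -4): max_ending_here = 11, max_so_far = 15
Position 3 (value 14): max_ending_here = 25, max_so_far = 25
Position 4 (value -8): max_ending_here = 17, max_so_far = 25
Position 5 (value 9): max_ending_here = 26, max_so_far = 26
Position 6 (value 16): max_ending_here = 42, max_so_far = 42
Position 7 (value -2): max_ending_here = 40, max_so_far = 42
Position 8 (value -14): max_ending_here = 26, max_so_far = 42
Position 9 (value -3): max_ending_here = 23, max_so_far = 42

Maximum subarray: [15, -4, 14, -8, 9, 16]
Maximum sum: 42

The maximum subarray is [15, -4, 14, -8, 9, 16] with sum 42. This subarray runs from index 1 to index 6.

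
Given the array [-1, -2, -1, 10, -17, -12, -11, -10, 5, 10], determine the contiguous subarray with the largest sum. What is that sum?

Using Kadane's algorithm on [-1, -2, -1, 10, -17, -12, -11, -10, 5, 10]:

Scanning through the array:
Position 1 (value -2): max_ending_here = -2, max_so_far = -1
Position 2 (value -1): max_ending_here = -1, max_so_far = -1
Position 3 (value 10): max_ending_here = 10, max_so_far = 10
Position 4 (value -17): max_ending_here = -7, max_so_far = 10
Position 5 (value -12): max_ending_here = -12, max_so_far = 10
Position 6 (value -11): max_ending_here = -11, max_so_far = 10
Position 7 (value -10): max_ending_here = -10, max_so_far = 10
Position 8 (value 5): max_ending_here = 5, max_so_far = 10
Position 9 (value 10): max_ending_here = 15, max_so_far = 15

Maximum subarray: [5, 10]
Maximum sum: 15

The maximum subarray is [5, 10] with sum 15. This subarray runs from index 8 to index 9.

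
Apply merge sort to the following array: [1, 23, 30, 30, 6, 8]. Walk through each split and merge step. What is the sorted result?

Merge sort trace:

Split: [1, 23, 30, 30, 6, 8] -> [1, 23, 30] and [30, 6, 8]
  Split: [1, 23, 30] -> [1] and [23, 30]
    Split: [23, 30] -> [23] and [30]
    Merge: [23] + [30] -> [23, 30]
  Merge: [1] + [23, 30] -> [1, 23, 30]
  Split: [30, 6, 8] -> [30] and [6, 8]
    Split: [6, 8] -> [6] and [8]
    Merge: [6] + [8] -> [6, 8]
  Merge: [30] + [6, 8] -> [6, 8, 30]
Merge: [1, 23, 30] + [6, 8, 30] -> [1, 6, 8, 23, 30, 30]

Final sorted array: [1, 6, 8, 23, 30, 30]

The merge sort proceeds by recursively splitting the array and merging sorted halves.
After all merges, the sorted array is [1, 6, 8, 23, 30, 30].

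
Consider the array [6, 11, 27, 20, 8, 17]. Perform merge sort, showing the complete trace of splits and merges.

Merge sort trace:

Split: [6, 11, 27, 20, 8, 17] -> [6, 11, 27] and [20, 8, 17]
  Split: [6, 11, 27] -> [6] and [11, 27]
    Split: [11, 27] -> [11] and [27]
    Merge: [11] + [27] -> [11, 27]
  Merge: [6] + [11, 27] -> [6, 11, 27]
  Split: [20, 8, 17] -> [20] and [8, 17]
    Split: [8, 17] -> [8] and [17]
    Merge: [8] + [17] -> [8, 17]
  Merge: [20] + [8, 17] -> [8, 17, 20]
Merge: [6, 11, 27] + [8, 17, 20] -> [6, 8, 11, 17, 20, 27]

Final sorted array: [6, 8, 11, 17, 20, 27]

The merge sort proceeds by recursively splitting the array and merging sorted halves.
After all merges, the sorted array is [6, 8, 11, 17, 20, 27].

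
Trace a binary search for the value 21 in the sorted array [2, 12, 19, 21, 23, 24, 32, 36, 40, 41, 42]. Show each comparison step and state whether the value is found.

Binary search for 21 in [2, 12, 19, 21, 23, 24, 32, 36, 40, 41, 42]:

lo=0, hi=10, mid=5, arr[mid]=24 -> 24 > 21, search left half
lo=0, hi=4, mid=2, arr[mid]=19 -> 19 < 21, search right half
lo=3, hi=4, mid=3, arr[mid]=21 -> Found target at index 3!

Binary search finds 21 at index 3 after 3 comparisons. The search repeatedly halves the search space by comparing with the middle element.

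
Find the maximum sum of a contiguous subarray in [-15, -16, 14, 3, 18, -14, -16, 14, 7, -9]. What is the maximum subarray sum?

Using Kadane's algorithm on [-15, -16, 14, 3, 18, -14, -16, 14, 7, -9]:

Scanning through the array:
Position 1 (value -16): max_ending_here = -16, max_so_far = -15
Position 2 (value 14): max_ending_here = 14, max_so_far = 14
Position 3 (value 3): max_ending_here = 17, max_so_far = 17
Position 4 (value 18): max_ending_here = 35, max_so_far = 35
Position 5 (value -14): max_ending_here = 21, max_so_far = 35
Position 6 (value -16): max_ending_here = 5, max_so_far = 35
Position 7 (value 14): max_ending_here = 19, max_so_far = 35
Position 8 (value 7): max_ending_here = 26, max_so_far = 35
Position 9 (value -9): max_ending_here = 17, max_so_far = 35

Maximum subarray: [14, 3, 18]
Maximum sum: 35

The maximum subarray is [14, 3, 18] with sum 35. This subarray runs from index 2 to index 4.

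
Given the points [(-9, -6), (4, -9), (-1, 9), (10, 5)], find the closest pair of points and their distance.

Computing all pairwise distances among 4 points:

d((-9, -6), (4, -9)) = 13.3417
d((-9, -6), (-1, 9)) = 17.0
d((-9, -6), (10, 5)) = 21.9545
d((4, -9), (-1, 9)) = 18.6815
d((4, -9), (10, 5)) = 15.2315
d((-1, 9), (10, 5)) = 11.7047 <-- minimum

Closest pair: (-1, 9) and (10, 5) with distance 11.7047

The closest pair is (-1, 9) and (10, 5) with Euclidean distance 11.7047. For 4 points, brute-force pairwise comparison is shown above. For large n, the divide-and-conquer algorithm (sort by x, recurse on halves, check the dividing strip) achieves O(n log n).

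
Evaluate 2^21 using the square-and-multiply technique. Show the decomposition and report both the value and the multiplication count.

Computing 2^21 by squaring (build up from 2^1; each line after the first costs one multiplication):

2^1 = 2
2^2 = (2^1)^2 = 2^2 = 4
2^4 = (2^2)^2 = 4^2 = 16
2^5 = 2 * 2^4 = 2 * 16 = 32
2^10 = (2^5)^2 = 32^2 = 1024
2^20 = (2^10)^2 = 1024^2 = 1048576
2^21 = 2 * 2^20 = 2 * 1048576 = 2097152

Result: 2097152
Multiplications needed: 6 (6 lines after 2^1)

2^21 = 2097152. Using exponentiation by squaring, this requires 6 multiplications. The key idea: if the exponent is even, square the half-power; if odd, multiply by the base once.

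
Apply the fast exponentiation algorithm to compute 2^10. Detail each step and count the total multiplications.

Computing 2^10 by squaring (build up from 2^1; each line after the first costs one multiplication):

2^1 = 2
2^2 = (2^1)^2 = 2^2 = 4
2^4 = (2^2)^2 = 4^2 = 16
2^5 = 2 * 2^4 = 2 * 16 = 32
2^10 = (2^5)^2 = 32^2 = 1024

Result: 1024
Multiplications needed: 4 (4 lines after 2^1)

2^10 = 1024. Using exponentiation by squaring, this requires 4 multiplications. The key idea: if the exponent is even, square the half-power; if odd, multiply by the base once.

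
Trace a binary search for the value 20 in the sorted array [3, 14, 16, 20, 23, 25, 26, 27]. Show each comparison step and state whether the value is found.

Binary search for 20 in [3, 14, 16, 20, 23, 25, 26, 27]:

lo=0, hi=7, mid=3, arr[mid]=20 -> Found target at index 3!

Binary search finds 20 at index 3 after 1 comparisons. The search repeatedly halves the search space by comparing with the middle element.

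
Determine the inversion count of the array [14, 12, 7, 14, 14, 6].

Finding inversions in [14, 12, 7, 14, 14, 6]:

(0, 1): arr[0]=14 > arr[1]=12
(0, 2): arr[0]=14 > arr[2]=7
(0, 5): arr[0]=14 > arr[5]=6
(1, 2): arr[1]=12 > arr[2]=7
(1, 5): arr[1]=12 > arr[5]=6
(2, 5): arr[2]=7 > arr[5]=6
(3, 5): arr[3]=14 > arr[5]=6
(4, 5): arr[4]=14 > arr[5]=6

Total inversions: 8

The array has 8 inversion(s): (0,1), (0,2), (0,5), (1,2), (1,5), (2,5), (3,5), (4,5). Each pair (i,j) satisfies i < j and arr[i] > arr[j].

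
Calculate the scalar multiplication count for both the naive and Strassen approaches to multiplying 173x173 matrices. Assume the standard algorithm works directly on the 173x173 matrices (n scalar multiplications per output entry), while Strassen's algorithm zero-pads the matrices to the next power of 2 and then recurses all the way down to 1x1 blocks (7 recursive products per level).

Matrix multiplication for 173x173 matrices:

Strassen's algorithm requires power-of-2 dimensions. Pad 173x173 to 256x256 (next power of 2).

Standard algorithm: 173^3 = 5177717 multiplications
Strassen's algorithm: 7^(log2(256)) = 7^8 = 5764801 multiplications
Difference: 5177717 - 5764801 = -587084 (Strassen uses MORE here due to padding overhead — for small or just-over-power-of-2 n, padding can outweigh the per-level savings)

Standard: 5177717 multiplications (173^3). Strassen: 5764801 multiplications (7^8, after padding to 256x256). Strassen reduces 8 recursive multiplications to 7 at each level.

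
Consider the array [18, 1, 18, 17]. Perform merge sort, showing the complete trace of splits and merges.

Merge sort trace:

Split: [18, 1, 18, 17] -> [18, 1] and [18, 17]
  Split: [18, 1] -> [18] and [1]
  Merge: [18] + [1] -> [1, 18]
  Split: [18, 17] -> [18] and [17]
  Merge: [18] + [17] -> [17, 18]
Merge: [1, 18] + [17, 18] -> [1, 17, 18, 18]

Final sorted array: [1, 17, 18, 18]

The merge sort proceeds by recursively splitting the array and merging sorted halves.
After all merges, the sorted array is [1, 17, 18, 18].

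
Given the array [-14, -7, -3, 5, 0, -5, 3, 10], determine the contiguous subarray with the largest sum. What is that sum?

Using Kadane's algorithm on [-14, -7, -3, 5, 0, -5, 3, 10]:

Scanning through the array:
Position 1 (value -7): max_ending_here = -7, max_so_far = -7
Position 2 (value -3): max_ending_here = -3, max_so_far = -3
Position 3 (value 5): max_ending_here = 5, max_so_far = 5
Position 4 (value 0): max_ending_here = 5, max_so_far = 5
Position 5 (value -5): max_ending_here = 0, max_so_far = 5
Position 6 (value 3): max_ending_here = 3, max_so_far = 5
Position 7 (value 10): max_ending_here = 13, max_so_far = 13

Maximum subarray: [5, 0, -5, 3, 10]
Maximum sum: 13

The maximum subarray is [5, 0, -5, 3, 10] with sum 13. This subarray runs from index 3 to index 7.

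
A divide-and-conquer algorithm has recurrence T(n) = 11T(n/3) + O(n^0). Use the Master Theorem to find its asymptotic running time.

Master Theorem for T(n) = 11T(n/3) + O(n^0):

a = 11, b = 3, c = 0
log_b(a) = log_3(11) = 2.1827

Case 1: c = 0 < log_3(11) = 2.1827
T(n) = O(n^(log_3 11))

For T(n) = 11T(n/3) + O(n^0): log_3(11) = 2.1827. This is Case 1 of the Master Theorem (c < log_b(a), work dominated by leaves), giving O(n^(log_3 11)).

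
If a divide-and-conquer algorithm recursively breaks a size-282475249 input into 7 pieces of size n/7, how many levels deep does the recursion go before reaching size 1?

For divide and conquer with division factor 7:

Problem sizes at each level:
Level 0: 282475249
Level 1: 40353607
Level 2: 5764801
Level 3: 823543
Level 4: 117649
Level 5: 16807
Level 6: 2401
Level 7: 343
Level 8: 49
Level 9: 7
Level 10: 1

The root is level 0 and the size-1 base case is level 10 (the tree spans levels 0 through 10, i.e. 11 levels counting the root), so the depth is the number of divisions: log_7(282475249) = 10

The recursion tree depth is log_7(282475249) = 10. At each level, the problem size is divided by 7, so it takes 10 divisions to reduce to a base case of size 1. The algorithm makes 7 recursive calls at each level.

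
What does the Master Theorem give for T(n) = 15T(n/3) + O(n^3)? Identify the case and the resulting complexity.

Master Theorem for T(n) = 15T(n/3) + O(n^3):

a = 15, b = 3, c = 3
log_b(a) = log_3(15) = 2.4650

Case 3: c = 3 > log_3(15) = 2.4650
T(n) = O(n^3) = O(n^3)

For T(n) = 15T(n/3) + O(n^3): log_3(15) = 2.4650. This is Case 3 of the Master Theorem (c > log_b(a), work dominated by root), giving O(n^3).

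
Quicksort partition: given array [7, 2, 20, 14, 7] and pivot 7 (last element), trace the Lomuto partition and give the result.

Lomuto partition with pivot = 7:

Initial array: [7, 2, 20, 14, 7]

arr[0]=7 <= 7: swap with position 0, array becomes [7, 2, 20, 14, 7]
arr[1]=2 <= 7: swap with position 1, array becomes [7, 2, 20, 14, 7]
arr[2]=20 > 7: no swap
arr[3]=14 > 7: no swap

Place pivot at position 2: [7, 2, 7, 14, 20]
Pivot position: 2

After partitioning with pivot 7, the array becomes [7, 2, 7, 14, 20]. The pivot is placed at index 2. All elements to the left of the pivot are <= 7, and all elements to the right are > 7.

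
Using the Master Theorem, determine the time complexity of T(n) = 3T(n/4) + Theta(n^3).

Master Theorem for T(n) = 3T(n/4) + O(n^3):

a = 3, b = 4, c = 3
log_b(a) = log_4(3) = 0.7925

Case 3: c = 3 > log_4(3) = 0.7925
T(n) = O(n^3) = O(n^3)

For T(n) = 3T(n/4) + O(n^3): log_4(3) = 0.7925. This is Case 3 of the Master Theorem (c > log_b(a), work dominated by root), giving O(n^3).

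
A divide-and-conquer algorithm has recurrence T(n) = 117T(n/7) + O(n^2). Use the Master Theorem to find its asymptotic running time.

Master Theorem for T(n) = 117T(n/7) + O(n^2):

a = 117, b = 7, c = 2
log_b(a) = log_7(117) = 2.4473

Case 1: c = 2 < log_7(117) = 2.4473
T(n) = O(n^(log_7 117))

For T(n) = 117T(n/7) + O(n^2): log_7(117) = 2.4473. This is Case 1 of the Master Theorem (c < log_b(a), work dominated by leaves), giving O(n^(log_7 117)).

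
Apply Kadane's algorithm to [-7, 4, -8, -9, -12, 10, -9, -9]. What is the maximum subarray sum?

Using Kadane's algorithm on [-7, 4, -8, -9, -12, 10, -9, -9]:

Scanning through the array:
Position 1 (value 4): max_ending_here = 4, max_so_far = 4
Position 2 (value -8): max_ending_here = -4, max_so_far = 4
Position 3 (value -9): max_ending_here = -9, max_so_far = 4
Position 4 (value -12): max_ending_here = -12, max_so_far = 4
Position 5 (value 10): max_ending_here = 10, max_so_far = 10
Position 6 (value -9): max_ending_here = 1, max_so_far = 10
Position 7 (value -9): max_ending_here = -8, max_so_far = 10

Maximum subarray: [10]
Maximum sum: 10

The maximum subarray is [10] with sum 10. This subarray runs from index 5 to index 5.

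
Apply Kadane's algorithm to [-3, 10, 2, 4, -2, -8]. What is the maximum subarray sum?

Using Kadane's algorithm on [-3, 10, 2, 4, -2, -8]:

Scanning through the array:
Position 1 (value 10): max_ending_here = 10, max_so_far = 10
Position 2 (value 2): max_ending_here = 12, max_so_far = 12
Position 3 (value 4): max_ending_here = 16, max_so_far = 16
Position 4 (value -2): max_ending_here = 14, max_so_far = 16
Position 5 (value -8): max_ending_here = 6, max_so_far = 16

Maximum subarray: [10, 2, 4]
Maximum sum: 16

The maximum subarray is [10, 2, 4] with sum 16. This subarray runs from index 1 to index 3.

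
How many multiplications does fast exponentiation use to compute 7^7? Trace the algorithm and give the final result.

Computing 7^7 by squaring (build up from 7^1; each line after the first costs one multiplication):

7^1 = 7
7^2 = (7^1)^2 = 7^2 = 49
7^3 = 7 * 7^2 = 7 * 49 = 343
7^6 = (7^3)^2 = 343^2 = 117649
7^7 = 7 * 7^6 = 7 * 117649 = 823543

Result: 823543
Multiplications needed: 4 (4 lines after 7^1)

7^7 = 823543. Using exponentiation by squaring, this requires 4 multiplications. The key idea: if the exponent is even, square the half-power; if odd, multiply by the base once.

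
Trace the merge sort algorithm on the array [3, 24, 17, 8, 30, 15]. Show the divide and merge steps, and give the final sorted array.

Merge sort trace:

Split: [3, 24, 17, 8, 30, 15] -> [3, 24, 17] and [8, 30, 15]
  Split: [3, 24, 17] -> [3] and [24, 17]
    Split: [24, 17] -> [24] and [17]
    Merge: [24] + [17] -> [17, 24]
  Merge: [3] + [17, 24] -> [3, 17, 24]
  Split: [8, 30, 15] -> [8] and [30, 15]
    Split: [30, 15] -> [30] and [15]
    Merge: [30] + [15] -> [15, 30]
  Merge: [8] + [15, 30] -> [8, 15, 30]
Merge: [3, 17, 24] + [8, 15, 30] -> [3, 8, 15, 17, 24, 30]

Final sorted array: [3, 8, 15, 17, 24, 30]

The merge sort proceeds by recursively splitting the array and merging sorted halves.
After all merges, the sorted array is [3, 8, 15, 17, 24, 30].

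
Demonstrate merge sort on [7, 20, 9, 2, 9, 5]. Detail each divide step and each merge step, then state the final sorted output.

Merge sort trace:

Split: [7, 20, 9, 2, 9, 5] -> [7, 20, 9] and [2, 9, 5]
  Split: [7, 20, 9] -> [7] and [20, 9]
    Split: [20, 9] -> [20] and [9]
    Merge: [20] + [9] -> [9, 20]
  Merge: [7] + [9, 20] -> [7, 9, 20]
  Split: [2, 9, 5] -> [2] and [9, 5]
    Split: [9, 5] -> [9] and [5]
    Merge: [9] + [5] -> [5, 9]
  Merge: [2] + [5, 9] -> [2, 5, 9]
Merge: [7, 9, 20] + [2, 5, 9] -> [2, 5, 7, 9, 9, 20]

Final sorted array: [2, 5, 7, 9, 9, 20]

The merge sort proceeds by recursively splitting the array and merging sorted halves.
After all merges, the sorted array is [2, 5, 7, 9, 9, 20].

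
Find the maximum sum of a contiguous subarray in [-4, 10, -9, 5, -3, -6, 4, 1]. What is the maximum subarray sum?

Using Kadane's algorithm on [-4, 10, -9, 5, -3, -6, 4, 1]:

Scanning through the array:
Position 1 (value 10): max_ending_here = 10, max_so_far = 10
Position 2 (value -9): max_ending_here = 1, max_so_far = 10
Position 3 (value 5): max_ending_here = 6, max_so_far = 10
Position 4 (value -3): max_ending_here = 3, max_so_far = 10
Position 5 (value -6): max_ending_here = -3, max_so_far = 10
Position 6 (value 4): max_ending_here = 4, max_so_far = 10
Position 7 (value 1): max_ending_here = 5, max_so_far = 10

Maximum subarray: [10]
Maximum sum: 10

The maximum subarray is [10] with sum 10. This subarray runs from index 1 to index 1.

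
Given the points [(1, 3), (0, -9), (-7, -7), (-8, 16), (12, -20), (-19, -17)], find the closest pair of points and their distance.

Computing all pairwise distances among 6 points:

d((1, 3), (0, -9)) = 12.0416
d((1, 3), (-7, -7)) = 12.8062
d((1, 3), (-8, 16)) = 15.8114
d((1, 3), (12, -20)) = 25.4951
d((1, 3), (-19, -17)) = 28.2843
d((0, -9), (-7, -7)) = 7.2801 <-- minimum
d((0, -9), (-8, 16)) = 26.2488
d((0, -9), (12, -20)) = 16.2788
d((0, -9), (-19, -17)) = 20.6155
d((-7, -7), (-8, 16)) = 23.0217
d((-7, -7), (12, -20)) = 23.0217
d((-7, -7), (-19, -17)) = 15.6205
d((-8, 16), (12, -20)) = 41.1825
d((-8, 16), (-19, -17)) = 34.7851
d((12, -20), (-19, -17)) = 31.1448

Closest pair: (0, -9) and (-7, -7) with distance 7.2801

The closest pair is (0, -9) and (-7, -7) with Euclidean distance 7.2801. For 6 points, brute-force pairwise comparison is shown above. For large n, the divide-and-conquer algorithm (sort by x, recurse on halves, check the dividing strip) achieves O(n log n).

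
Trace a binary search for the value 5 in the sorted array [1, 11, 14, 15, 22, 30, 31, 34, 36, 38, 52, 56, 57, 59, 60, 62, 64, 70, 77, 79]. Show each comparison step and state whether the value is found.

Binary search for 5 in [1, 11, 14, 15, 22, 30, 31, 34, 36, 38, 52, 56, 57, 59, 60, 62, 64, 70, 77, 79]:

lo=0, hi=19, mid=9, arr[mid]=38 -> 38 > 5, search left half
lo=0, hi=8, mid=4, arr[mid]=22 -> 22 > 5, search left half
lo=0, hi=3, mid=1, arr[mid]=11 -> 11 > 5, search left half
lo=0, hi=0, mid=0, arr[mid]=1 -> 1 < 5, search right half
lo=1 > hi=0, target 5 not found

Binary search determines that 5 is not in the array after 4 comparisons. The search space was exhausted without finding the target.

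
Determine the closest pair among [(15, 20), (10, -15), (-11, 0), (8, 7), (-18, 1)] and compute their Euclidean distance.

Computing all pairwise distances among 5 points:

d((15, 20), (10, -15)) = 35.3553
d((15, 20), (-11, 0)) = 32.8024
d((15, 20), (8, 7)) = 14.7648
d((15, 20), (-18, 1)) = 38.0789
d((10, -15), (-11, 0)) = 25.807
d((10, -15), (8, 7)) = 22.0907
d((10, -15), (-18, 1)) = 32.249
d((-11, 0), (8, 7)) = 20.2485
d((-11, 0), (-18, 1)) = 7.0711 <-- minimum
d((8, 7), (-18, 1)) = 26.6833

Closest pair: (-11, 0) and (-18, 1) with distance 7.0711

The closest pair is (-11, 0) and (-18, 1) with Euclidean distance 7.0711. For 5 points, brute-force pairwise comparison is shown above. For large n, the divide-and-conquer algorithm (sort by x, recurse on halves, check the dividing strip) achieves O(n log n).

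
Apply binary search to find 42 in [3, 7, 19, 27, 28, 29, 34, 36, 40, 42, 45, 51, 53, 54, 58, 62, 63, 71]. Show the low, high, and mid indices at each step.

Binary search for 42 in [3, 7, 19, 27, 28, 29, 34, 36, 40, 42, 45, 51, 53, 54, 58, 62, 63, 71]:

lo=0, hi=17, mid=8, arr[mid]=40 -> 40 < 42, search right half
lo=9, hi=17, mid=13, arr[mid]=54 -> 54 > 42, search left half
lo=9, hi=12, mid=10, arr[mid]=45 -> 45 > 42, search left half
lo=9, hi=9, mid=9, arr[mid]=42 -> Found target at index 9!

Binary search finds 42 at index 9 after 4 comparisons. The search repeatedly halves the search space by comparing with the middle element.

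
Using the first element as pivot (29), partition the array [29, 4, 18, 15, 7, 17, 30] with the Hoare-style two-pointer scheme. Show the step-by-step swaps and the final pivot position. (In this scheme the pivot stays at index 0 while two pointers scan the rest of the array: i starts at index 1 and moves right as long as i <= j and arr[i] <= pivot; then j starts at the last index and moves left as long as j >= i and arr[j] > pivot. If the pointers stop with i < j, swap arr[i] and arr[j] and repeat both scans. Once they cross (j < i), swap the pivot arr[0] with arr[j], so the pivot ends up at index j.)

Hoare-style two-pointer partition with pivot = 29:

Initial array: [29, 4, 18, 15, 7, 17, 30]

Pointers start at i = 1, j = 6.
i ends at 6, j ends at 5: the pointers have crossed (j < i), so scanning stops.

Swap pivot arr[0] with arr[5] to place pivot at position 5: [17, 4, 18, 15, 7, 29, 30]
Pivot position: 5

After partitioning with pivot 29, the array becomes [17, 4, 18, 15, 7, 29, 30]. The pivot is placed at index 5. All elements to the left of the pivot are <= 29, and all elements to the right are > 29.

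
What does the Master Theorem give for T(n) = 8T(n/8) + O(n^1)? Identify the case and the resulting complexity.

Master Theorem for T(n) = 8T(n/8) + O(n^1):

a = 8, b = 8, c = 1
log_b(a) = log_8(8) = 1.0000

Case 2: c = 1 = log_8(8) = 1.0000
T(n) = O(n^1 log n) = O(n log n)

For T(n) = 8T(n/8) + O(n^1): log_8(8) = 1.0000. This is Case 2 of the Master Theorem (c = log_b(a), equal work at all levels), giving O(n log n).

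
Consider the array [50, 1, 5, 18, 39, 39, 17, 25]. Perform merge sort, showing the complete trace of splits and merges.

Merge sort trace:

Split: [50, 1, 5, 18, 39, 39, 17, 25] -> [50, 1, 5, 18] and [39, 39, 17, 25]
  Split: [50, 1, 5, 18] -> [50, 1] and [5, 18]
    Split: [50, 1] -> [50] and [1]
    Merge: [50] + [1] -> [1, 50]
    Split: [5, 18] -> [5] and [18]
    Merge: [5] + [18] -> [5, 18]
  Merge: [1, 50] + [5, 18] -> [1, 5, 18, 50]
  Split: [39, 39, 17, 25] -> [39, 39] and [17, 25]
    Split: [39, 39] -> [39] and [39]
    Merge: [39] + [39] -> [39, 39]
    Split: [17, 25] -> [17] and [25]
    Merge: [17] + [25] -> [17, 25]
  Merge: [39, 39] + [17, 25] -> [17, 25, 39, 39]
Merge: [1, 5, 18, 50] + [17, 25, 39, 39] -> [1, 5, 17, 18, 25, 39, 39, 50]

Final sorted array: [1, 5, 17, 18, 25, 39, 39, 50]

The merge sort proceeds by recursively splitting the array and merging sorted halves.
After all merges, the sorted array is [1, 5, 17, 18, 25, 39, 39, 50].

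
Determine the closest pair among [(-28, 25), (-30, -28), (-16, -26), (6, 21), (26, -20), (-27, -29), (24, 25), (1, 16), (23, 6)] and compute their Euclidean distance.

Computing all pairwise distances among 9 points:

d((-28, 25), (-30, -28)) = 53.0377
d((-28, 25), (-16, -26)) = 52.3927
d((-28, 25), (6, 21)) = 34.2345
d((-28, 25), (26, -20)) = 70.2922
d((-28, 25), (-27, -29)) = 54.0093
d((-28, 25), (24, 25)) = 52.0
d((-28, 25), (1, 16)) = 30.3645
d((-28, 25), (23, 6)) = 54.4243
d((-30, -28), (-16, -26)) = 14.1421
d((-30, -28), (6, 21)) = 60.803
d((-30, -28), (26, -20)) = 56.5685
d((-30, -28), (-27, -29)) = 3.1623 <-- minimum
d((-30, -28), (24, 25)) = 75.6637
d((-30, -28), (1, 16)) = 53.8238
d((-30, -28), (23, 6)) = 62.9682
d((-16, -26), (6, 21)) = 51.8941
d((-16, -26), (26, -20)) = 42.4264
d((-16, -26), (-27, -29)) = 11.4018
d((-16, -26), (24, 25)) = 64.8151
d((-16, -26), (1, 16)) = 45.31
d((-16, -26), (23, 6)) = 50.448
d((6, 21), (26, -20)) = 45.618
d((6, 21), (-27, -29)) = 59.9083
d((6, 21), (24, 25)) = 18.4391
d((6, 21), (1, 16)) = 7.0711
d((6, 21), (23, 6)) = 22.6716
d((26, -20), (-27, -29)) = 53.7587
d((26, -20), (24, 25)) = 45.0444
d((26, -20), (1, 16)) = 43.8292
d((26, -20), (23, 6)) = 26.1725
d((-27, -29), (24, 25)) = 74.2765
d((-27, -29), (1, 16)) = 53.0
d((-27, -29), (23, 6)) = 61.0328
d((24, 25), (1, 16)) = 24.6982
d((24, 25), (23, 6)) = 19.0263
d((1, 16), (23, 6)) = 24.1661

Closest pair: (-30, -28) and (-27, -29) with distance 3.1623

The closest pair is (-30, -28) and (-27, -29) with Euclidean distance 3.1623. For 9 points, brute-force pairwise comparison is shown above. For large n, the divide-and-conquer algorithm (sort by x, recurse on halves, check the dividing strip) achieves O(n log n).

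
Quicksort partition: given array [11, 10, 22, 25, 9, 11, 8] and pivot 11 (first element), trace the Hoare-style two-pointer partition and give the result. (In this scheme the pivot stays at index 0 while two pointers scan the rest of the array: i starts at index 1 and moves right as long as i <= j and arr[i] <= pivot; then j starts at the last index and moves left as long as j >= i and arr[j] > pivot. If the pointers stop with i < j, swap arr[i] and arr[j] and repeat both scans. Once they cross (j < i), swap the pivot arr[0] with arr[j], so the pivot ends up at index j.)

Hoare-style two-pointer partition with pivot = 11:

Initial array: [11, 10, 22, 25, 9, 11, 8]

Pointers start at i = 1, j = 6.
i stops at index 2 (arr[2]=22 > 11), j stops at index 6 (arr[6]=8 <= 11): swap arr[2] and arr[6], array becomes [11, 10, 8, 25, 9, 11, 22]
i stops at index 3 (arr[3]=25 > 11), j stops at index 5 (arr[5]=11 <= 11): swap arr[3] and arr[5], array becomes [11, 10, 8, 11, 9, 25, 22]
i ends at 5, j ends at 4: the pointers have crossed (j < i), so scanning stops.

Swap pivot arr[0] with arr[4] to place pivot at position 4: [9, 10, 8, 11, 11, 25, 22]
Pivot position: 4

After partitioning with pivot 11, the array becomes [9, 10, 8, 11, 11, 25, 22]. The pivot is placed at index 4. All elements to the left of the pivot are <= 11, and all elements to the right are > 11.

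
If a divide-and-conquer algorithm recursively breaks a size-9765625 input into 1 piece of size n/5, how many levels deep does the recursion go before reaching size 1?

For divide and conquer with division factor 5:

Problem sizes at each level:
Level 0: 9765625
Level 1: 1953125
Level 2: 390625
Level 3: 78125
Level 4: 15625
Level 5: 3125
Level 6: 625
Level 7: 125
Level 8: 25
Level 9: 5
Level 10: 1

The root is level 0 and the size-1 base case is level 10 (the tree spans levels 0 through 10, i.e. 11 levels counting the root), so the depth is the number of divisions: log_5(9765625) = 10

The recursion tree depth is log_5(9765625) = 10. At each level, the problem size is divided by 5, so it takes 10 divisions to reduce to a base case of size 1. The algorithm makes 1 recursive call at each level.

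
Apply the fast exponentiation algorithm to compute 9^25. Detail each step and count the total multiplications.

Computing 9^25 by squaring (build up from 9^1; each line after the first costs one multiplication):

9^1 = 9
9^2 = (9^1)^2 = 9^2 = 81
9^3 = 9 * 9^2 = 9 * 81 = 729
9^6 = (9^3)^2 = 729^2 = 531441
9^12 = (9^6)^2 = 531441^2 = 282429536481
9^24 = (9^12)^2 = 282429536481^2 = 79766443076872509863361
9^25 = 9 * 9^24 = 9 * 79766443076872509863361 = 717897987691852588770249

Result: 717897987691852588770249
Multiplications needed: 6 (6 lines after 9^1)

9^25 = 717897987691852588770249. Using exponentiation by squaring, this requires 6 multiplications. The key idea: if the exponent is even, square the half-power; if odd, multiply by the base once.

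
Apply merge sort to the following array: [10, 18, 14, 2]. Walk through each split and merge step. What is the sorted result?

Merge sort trace:

Split: [10, 18, 14, 2] -> [10, 18] and [14, 2]
  Split: [10, 18] -> [10] and [18]
  Merge: [10] + [18] -> [10, 18]
  Split: [14, 2] -> [14] and [2]
  Merge: [14] + [2] -> [2, 14]
Merge: [10, 18] + [2, 14] -> [2, 10, 14, 18]

Final sorted array: [2, 10, 14, 18]

The merge sort proceeds by recursively splitting the array and merging sorted halves.
After all merges, the sorted array is [2, 10, 14, 18].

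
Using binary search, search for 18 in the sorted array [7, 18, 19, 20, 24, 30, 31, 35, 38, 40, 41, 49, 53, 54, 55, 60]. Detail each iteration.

Binary search for 18 in [7, 18, 19, 20, 24, 30, 31, 35, 38, 40, 41, 49, 53, 54, 55, 60]:

lo=0, hi=15, mid=7, arr[mid]=35 -> 35 > 18, search left half
lo=0, hi=6, mid=3, arr[mid]=20 -> 20 > 18, search left half
lo=0, hi=2, mid=1, arr[mid]=18 -> Found target at index 1!

Binary search finds 18 at index 1 after 3 comparisons. The search repeatedly halves the search space by comparing with the middle element.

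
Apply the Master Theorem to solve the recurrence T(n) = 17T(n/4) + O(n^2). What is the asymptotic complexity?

Master Theorem for T(n) = 17T(n/4) + O(n^2):

a = 17, b = 4, c = 2
log_b(a) = log_4(17) = 2.0437

Case 1: c = 2 < log_4(17) = 2.0437
T(n) = O(n^(log_4 17))

For T(n) = 17T(n/4) + O(n^2): log_4(17) = 2.0437. This is Case 1 of the Master Theorem (c < log_b(a), work dominated by leaves), giving O(n^(log_4 17)).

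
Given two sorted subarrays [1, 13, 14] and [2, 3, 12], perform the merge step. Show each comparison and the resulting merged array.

Merging process:

Compare 1 vs 2: take 1 from left. Merged: [1]
Compare 13 vs 2: take 2 from right. Merged: [1, 2]
Compare 13 vs 3: take 3 from right. Merged: [1, 2, 3]
Compare 13 vs 12: take 12 from right. Merged: [1, 2, 3, 12]
Append remaining from left: [13, 14]. Merged: [1, 2, 3, 12, 13, 14]

Final merged array: [1, 2, 3, 12, 13, 14]
Total comparisons: 4

The merged array is [1, 2, 3, 12, 13, 14], requiring 4 comparisons. The merge step runs in O(n) time where n is the total number of elements.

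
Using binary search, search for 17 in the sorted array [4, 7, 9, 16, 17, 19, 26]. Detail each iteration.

Binary search for 17 in [4, 7, 9, 16, 17, 19, 26]:

lo=0, hi=6, mid=3, arr[mid]=16 -> 16 < 17, search right half
lo=4, hi=6, mid=5, arr[mid]=19 -> 19 > 17, search left half
lo=4, hi=4, mid=4, arr[mid]=17 -> Found target at index 4!

Binary search finds 17 at index 4 after 3 comparisons. The search repeatedly halves the search space by comparing with the middle element.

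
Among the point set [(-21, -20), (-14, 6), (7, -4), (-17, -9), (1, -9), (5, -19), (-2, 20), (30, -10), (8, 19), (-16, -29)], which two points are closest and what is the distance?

Computing all pairwise distances among 10 points:

d((-21, -20), (-14, 6)) = 26.9258
d((-21, -20), (7, -4)) = 32.249
d((-21, -20), (-17, -9)) = 11.7047
d((-21, -20), (1, -9)) = 24.5967
d((-21, -20), (5, -19)) = 26.0192
d((-21, -20), (-2, 20)) = 44.2832
d((-21, -20), (30, -10)) = 51.9711
d((-21, -20), (8, 19)) = 48.6004
d((-21, -20), (-16, -29)) = 10.2956
d((-14, 6), (7, -4)) = 23.2594
d((-14, 6), (-17, -9)) = 15.2971
d((-14, 6), (1, -9)) = 21.2132
d((-14, 6), (5, -19)) = 31.4006
d((-14, 6), (-2, 20)) = 18.4391
d((-14, 6), (30, -10)) = 46.8188
d((-14, 6), (8, 19)) = 25.5539
d((-14, 6), (-16, -29)) = 35.0571
d((7, -4), (-17, -9)) = 24.5153
d((7, -4), (1, -9)) = 7.8102 <-- minimum
d((7, -4), (5, -19)) = 15.1327
d((7, -4), (-2, 20)) = 25.632
d((7, -4), (30, -10)) = 23.7697
d((7, -4), (8, 19)) = 23.0217
d((7, -4), (-16, -29)) = 33.9706
d((-17, -9), (1, -9)) = 18.0
d((-17, -9), (5, -19)) = 24.1661
d((-17, -9), (-2, 20)) = 32.6497
d((-17, -9), (30, -10)) = 47.0106
d((-17, -9), (8, 19)) = 37.5366
d((-17, -9), (-16, -29)) = 20.025
d((1, -9), (5, -19)) = 10.7703
d((1, -9), (-2, 20)) = 29.1548
d((1, -9), (30, -10)) = 29.0172
d((1, -9), (8, 19)) = 28.8617
d((1, -9), (-16, -29)) = 26.2488
d((5, -19), (-2, 20)) = 39.6232
d((5, -19), (30, -10)) = 26.5707
d((5, -19), (8, 19)) = 38.1182
d((5, -19), (-16, -29)) = 23.2594
d((-2, 20), (30, -10)) = 43.8634
d((-2, 20), (8, 19)) = 10.0499
d((-2, 20), (-16, -29)) = 50.9608
d((30, -10), (8, 19)) = 36.4005
d((30, -10), (-16, -29)) = 49.7695
d((8, 19), (-16, -29)) = 53.6656

Closest pair: (7, -4) and (1, -9) with distance 7.8102

The closest pair is (7, -4) and (1, -9) with Euclidean distance 7.8102. For 10 points, brute-force pairwise comparison is shown above. For large n, the divide-and-conquer algorithm (sort by x, recurse on halves, check the dividing strip) achieves O(n log n).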